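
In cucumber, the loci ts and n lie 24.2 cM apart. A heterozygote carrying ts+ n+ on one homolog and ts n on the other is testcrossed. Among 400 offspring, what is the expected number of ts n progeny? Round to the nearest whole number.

A map distance of 24.2 cM corresponds to a recombination frequency of 0.242.
The F1 is ts+ n+ / ts n, so ts n is a parental gamete class with expected frequency (1 − r)/2 = 0.758/2 = 0.3790.
Expected number = 0.3790 × 400 = 151.60 ≈ 152.

152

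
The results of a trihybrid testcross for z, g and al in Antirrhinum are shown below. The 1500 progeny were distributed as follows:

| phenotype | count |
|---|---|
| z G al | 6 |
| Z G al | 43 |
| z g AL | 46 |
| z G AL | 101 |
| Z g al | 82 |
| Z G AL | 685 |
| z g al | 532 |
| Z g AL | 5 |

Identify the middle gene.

g

The two most frequent reciprocal classes, Z G AL and z g al, are the parental types, so the F1 was Z G AL / z g al.
The two rarest classes, Z g AL and z G al, are the double crossovers. Comparing them with the parentals, only the g allele has switched, so g is the middle locus and the order is z – g – al.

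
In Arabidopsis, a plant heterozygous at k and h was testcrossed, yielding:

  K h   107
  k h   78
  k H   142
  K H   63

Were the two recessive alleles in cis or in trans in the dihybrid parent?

trans

The two most frequent classes are K h (107) and k H (142); these are the parental (non-recombinant) types.
So the F1 carried K h on one chromosome and k H on the other — the recessive alleles are on opposite chromosomes (trans / repulsion).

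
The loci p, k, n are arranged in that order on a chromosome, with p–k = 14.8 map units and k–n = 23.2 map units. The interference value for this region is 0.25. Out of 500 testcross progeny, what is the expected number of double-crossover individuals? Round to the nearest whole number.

13

Map distances give recombination frequencies of 0.148 and 0.232 for the two intervals.
With interference 0.25 (so coincidence = 0.75), expected double-crossover frequency = 0.148 × 0.232 × 0.75 = 0.02575.
Expected number = 0.02575 × 500 = 12.88 ≈ 13.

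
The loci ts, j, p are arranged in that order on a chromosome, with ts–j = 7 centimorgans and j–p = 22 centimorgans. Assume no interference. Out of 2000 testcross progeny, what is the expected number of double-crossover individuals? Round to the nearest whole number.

31

Map distances give recombination frequencies of 0.070 and 0.220 for the two intervals.
With no interference, expected double-crossover frequency = 0.070 × 0.220 = 0.01540.
Expected number = 0.01540 × 2000 = 30.80 ≈ 31.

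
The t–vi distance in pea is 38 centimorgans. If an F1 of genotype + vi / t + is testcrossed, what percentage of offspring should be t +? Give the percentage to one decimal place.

A map distance of 38 centimorgans corresponds to a recombination frequency of 0.380.
The F1 is + vi / t +, so t + is a parental gamete class with expected frequency (1 − r)/2 = 0.620/2 = 0.3100.
That is 0.3100 = 31.0% of the progeny.

31.0%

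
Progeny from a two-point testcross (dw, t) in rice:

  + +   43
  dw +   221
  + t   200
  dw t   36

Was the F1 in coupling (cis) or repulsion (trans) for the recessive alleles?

trans

The two most frequent classes are + t (200) and dw + (221); these are the parental (non-recombinant) types.
So the F1 carried + t on one chromosome and dw + on the other — the recessive alleles are on opposite chromosomes (trans / repulsion).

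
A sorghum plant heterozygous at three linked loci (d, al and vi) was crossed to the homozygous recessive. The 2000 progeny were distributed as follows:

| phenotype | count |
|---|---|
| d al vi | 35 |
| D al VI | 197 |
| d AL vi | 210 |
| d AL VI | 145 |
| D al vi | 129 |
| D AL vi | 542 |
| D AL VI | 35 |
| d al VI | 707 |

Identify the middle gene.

vi

The two most frequent reciprocal classes, d al VI and D AL vi, are the parental types, so the F1 was d al VI / D AL vi.
The two rarest classes, d al vi and D AL VI, are the double crossovers. Comparing them with the parentals, only the vi allele has switched, so vi is the middle locus and the order is al – vi – d.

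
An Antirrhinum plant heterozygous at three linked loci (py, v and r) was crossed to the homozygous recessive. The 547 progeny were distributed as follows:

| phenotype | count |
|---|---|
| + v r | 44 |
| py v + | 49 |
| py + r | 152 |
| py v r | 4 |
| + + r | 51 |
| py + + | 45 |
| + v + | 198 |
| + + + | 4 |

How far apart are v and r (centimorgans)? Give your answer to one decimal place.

The two most frequent reciprocal classes, py + r and + v +, are the parental types, so the F1 was py + r / + v +.
The two rarest classes, py v r and + + +, are the double crossovers. Comparing them with the parentals, only the v allele has switched, so v is the middle locus and the order is py – v – r.
Crossovers in the v–r interval produce the single-crossover classes py + + and + v r (45 + 44 = 89) plus the double crossovers (8).
RF(v–r) = (89 + 8) / 547 = 97/547 = 0.1773 → 17.7 centimorgans.

17.7 centimorgans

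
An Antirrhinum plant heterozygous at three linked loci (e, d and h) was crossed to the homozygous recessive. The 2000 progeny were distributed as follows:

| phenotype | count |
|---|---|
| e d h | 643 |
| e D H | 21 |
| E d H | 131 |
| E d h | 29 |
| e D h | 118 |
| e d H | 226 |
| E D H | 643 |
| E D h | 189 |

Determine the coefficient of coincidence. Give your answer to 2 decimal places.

The two most frequent reciprocal classes, E D H and e d h, are the parental types, so the F1 was E D H / e d h.
The two rarest classes, e D H and E d h, are the double crossovers. Comparing them with the parentals, only the e allele has switched, so e is the middle locus and the order is h – e – d.
h–e: (415 + 50)/2000 = 0.2325; e–d: (249 + 50)/2000 = 0.1495.
Expected DCO frequency = 0.2325 × 0.1495 ≈ 0.03476; observed = 50/2000 ≈ 0.02500.
Coefficient of coincidence = 0.02500/0.03476 ≈ 0.72.

0.72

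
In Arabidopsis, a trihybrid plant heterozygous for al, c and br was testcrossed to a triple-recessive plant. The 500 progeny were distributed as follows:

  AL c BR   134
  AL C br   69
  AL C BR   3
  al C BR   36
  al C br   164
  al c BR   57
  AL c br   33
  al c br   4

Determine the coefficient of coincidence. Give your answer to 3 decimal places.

0.346

The two most frequent reciprocal classes, al C br and AL c BR, are the parental types, so the F1 was al C br / AL c BR.
The two rarest classes, al c br and AL C BR, are the double crossovers. Comparing them with the parentals, only the c allele has switched, so c is the middle locus and the order is br – c – al.
br–c: (69 + 7)/500 = 0.1520; c–al: (126 + 7)/500 = 0.2660.
Expected DCO frequency = 0.1520 × 0.2660 ≈ 0.04043; observed = 7/500 ≈ 0.01400.
Coefficient of coincidence = 0.01400/0.04043 ≈ 0.346.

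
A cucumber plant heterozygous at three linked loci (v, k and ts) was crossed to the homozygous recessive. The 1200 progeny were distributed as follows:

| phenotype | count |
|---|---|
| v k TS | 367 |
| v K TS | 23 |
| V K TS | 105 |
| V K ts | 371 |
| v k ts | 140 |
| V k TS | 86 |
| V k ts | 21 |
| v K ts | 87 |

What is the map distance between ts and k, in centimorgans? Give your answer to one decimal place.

The two most frequent reciprocal classes, v k TS and V K ts, are the parental types, so the F1 was v k TS / V K ts.
The two rarest classes, v K TS and V k ts, are the double crossovers. Comparing them with the parentals, only the k allele has switched, so k is the middle locus and the order is ts – k – v.
Crossovers in the ts–k interval produce the single-crossover classes v k ts and V K TS (140 + 105 = 245) plus the double crossovers (44).
RF(ts–k) = (245 + 44) / 1200 = 289/1200 = 0.2408 → 24.1 centimorgans.

24.1 centimorgans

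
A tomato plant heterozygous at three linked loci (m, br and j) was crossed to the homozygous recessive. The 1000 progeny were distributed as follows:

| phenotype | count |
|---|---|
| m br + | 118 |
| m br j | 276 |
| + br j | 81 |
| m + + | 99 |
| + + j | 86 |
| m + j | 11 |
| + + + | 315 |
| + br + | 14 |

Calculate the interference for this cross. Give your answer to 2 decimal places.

The two most frequent reciprocal classes, + + + and m br j, are the parental types, so the F1 was + + + / m br j.
The two rarest classes, + br + and m + j, are the double crossovers. Comparing them with the parentals, only the br allele has switched, so br is the middle locus and the order is m – br – j.
m–br: (180 + 25)/1000 = 0.2050; br–j: (204 + 25)/1000 = 0.2290.
Expected DCO frequency = 0.2050 × 0.2290 ≈ 0.04695; observed = 25/1000 ≈ 0.02500.
Coefficient of coincidence = 0.02500/0.04695 ≈ 0.53; interference = 1 − 0.53 = 0.47.

0.47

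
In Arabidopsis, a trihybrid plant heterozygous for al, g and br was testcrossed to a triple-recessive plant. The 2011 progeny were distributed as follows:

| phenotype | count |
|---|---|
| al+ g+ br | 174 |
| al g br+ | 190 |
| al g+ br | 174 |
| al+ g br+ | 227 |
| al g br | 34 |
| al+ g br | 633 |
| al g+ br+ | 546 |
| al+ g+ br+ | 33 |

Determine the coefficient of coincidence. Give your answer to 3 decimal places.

The two most frequent reciprocal classes, al+ g br and al g+ br+, are the parental types, so the F1 was al+ g br / al g+ br+.
The two rarest classes, al g br and al+ g+ br+, are the double crossovers. Comparing them with the parentals, only the al allele has switched, so al is the middle locus and the order is g – al – br.
g–al: (364 + 67)/2011 = 0.2143; al–br: (401 + 67)/2011 = 0.2327.
Expected DCO frequency = 0.2143 × 0.2327 ≈ 0.04987; observed = 67/2011 ≈ 0.03332.
Coefficient of coincidence = 0.03332/0.04987 ≈ 0.668.

0.668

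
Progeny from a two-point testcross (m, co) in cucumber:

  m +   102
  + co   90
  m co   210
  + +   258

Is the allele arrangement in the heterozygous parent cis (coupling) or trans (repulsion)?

cis

The two most frequent classes are + + (258) and m co (210); these are the parental (non-recombinant) types.
So the F1 carried + + on one chromosome and m co on the other — the recessive alleles are on the same chromosome (cis / coupling).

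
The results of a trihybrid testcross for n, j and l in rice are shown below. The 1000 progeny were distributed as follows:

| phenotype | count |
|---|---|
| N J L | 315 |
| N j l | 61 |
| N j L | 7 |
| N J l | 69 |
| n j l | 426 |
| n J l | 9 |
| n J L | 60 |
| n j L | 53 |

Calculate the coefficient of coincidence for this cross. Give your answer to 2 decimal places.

0.85

The two most frequent reciprocal classes, N J L and n j l, are the parental types, so the F1 was N J L / n j l.
The two rarest classes, N j L and n J l, are the double crossovers. Comparing them with the parentals, only the j allele has switched, so j is the middle locus and the order is n – j – l.
n–j: (121 + 16)/1000 = 0.1370; j–l: (122 + 16)/1000 = 0.1380.
Expected DCO frequency = 0.1370 × 0.1380 ≈ 0.01891; observed = 16/1000 ≈ 0.01600.
Coefficient of coincidence = 0.01600/0.01891 ≈ 0.85.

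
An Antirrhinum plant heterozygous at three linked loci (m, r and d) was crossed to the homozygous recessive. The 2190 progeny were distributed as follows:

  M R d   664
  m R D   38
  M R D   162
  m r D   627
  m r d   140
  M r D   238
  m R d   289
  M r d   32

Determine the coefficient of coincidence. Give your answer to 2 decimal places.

The two most frequent reciprocal classes, M R d and m r D, are the parental types, so the F1 was M R d / m r D.
The two rarest classes, M r d and m R D, are the double crossovers. Comparing them with the parentals, only the r allele has switched, so r is the middle locus and the order is m – r – d.
m–r: (527 + 70)/2190 = 0.2726; r–d: (302 + 70)/2190 = 0.1699.
Expected DCO frequency = 0.2726 × 0.1699 ≈ 0.04631; observed = 70/2190 ≈ 0.03196.
Coefficient of coincidence = 0.03196/0.04631 ≈ 0.69.

0.69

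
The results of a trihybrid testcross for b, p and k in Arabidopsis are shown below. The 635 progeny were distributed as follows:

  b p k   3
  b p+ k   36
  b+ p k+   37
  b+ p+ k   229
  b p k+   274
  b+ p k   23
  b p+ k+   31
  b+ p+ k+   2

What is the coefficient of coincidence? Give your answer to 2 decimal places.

0.69

The two most frequent reciprocal classes, b p k+ and b+ p+ k, are the parental types, so the F1 was b p k+ / b+ p+ k.
The two rarest classes, b p k and b+ p+ k+, are the double crossovers. Comparing them with the parentals, only the k allele has switched, so k is the middle locus and the order is b – k – p.
b–k: (73 + 5)/635 = 0.1228; k–p: (54 + 5)/635 = 0.0929.
Expected DCO frequency = 0.1228 × 0.0929 ≈ 0.01141; observed = 5/635 ≈ 0.00787.
Coefficient of coincidence = 0.00787/0.01141 ≈ 0.69.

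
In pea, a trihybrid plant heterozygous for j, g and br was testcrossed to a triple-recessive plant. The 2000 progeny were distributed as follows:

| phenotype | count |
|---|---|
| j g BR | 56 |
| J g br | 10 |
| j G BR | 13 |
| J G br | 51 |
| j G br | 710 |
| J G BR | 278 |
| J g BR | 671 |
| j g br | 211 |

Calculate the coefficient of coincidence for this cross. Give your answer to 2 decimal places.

The two most frequent reciprocal classes, j G br and J g BR, are the parental types, so the F1 was j G br / J g BR.
The two rarest classes, j G BR and J g br, are the double crossovers. Comparing them with the parentals, only the br allele has switched, so br is the middle locus and the order is j – br – g.
j–br: (107 + 23)/2000 = 0.0650; br–g: (489 + 23)/2000 = 0.2560.
Expected DCO frequency = 0.0650 × 0.2560 ≈ 0.01664; observed = 23/2000 ≈ 0.01150.
Coefficient of coincidence = 0.01150/0.01664 ≈ 0.69.

0.69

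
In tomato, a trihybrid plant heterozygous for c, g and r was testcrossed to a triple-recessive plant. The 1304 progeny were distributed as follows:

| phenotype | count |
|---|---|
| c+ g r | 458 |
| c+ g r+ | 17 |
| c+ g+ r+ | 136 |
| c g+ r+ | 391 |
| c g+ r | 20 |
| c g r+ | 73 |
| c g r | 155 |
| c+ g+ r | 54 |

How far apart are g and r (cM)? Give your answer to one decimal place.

The two most frequent reciprocal classes, c g+ r+ and c+ g r, are the parental types, so the F1 was c g+ r+ / c+ g r.
The two rarest classes, c g+ r and c+ g r+, are the double crossovers. Comparing them with the parentals, only the r allele has switched, so r is the middle locus and the order is g – r – c.
Crossovers in the g–r interval produce the single-crossover classes c g r+ and c+ g+ r (73 + 54 = 127) plus the double crossovers (37).
RF(g–r) = (127 + 37) / 1304 = 164/1304 = 0.1258 → 12.6 cM.

12.6 cM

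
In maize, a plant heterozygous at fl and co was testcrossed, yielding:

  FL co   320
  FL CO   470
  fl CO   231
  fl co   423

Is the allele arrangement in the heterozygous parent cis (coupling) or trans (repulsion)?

The two most frequent classes are FL CO (470) and fl co (423); these are the parental (non-recombinant) types.
So the F1 carried FL CO on one chromosome and fl co on the other — the recessive alleles are on the same chromosome (cis / coupling).

cis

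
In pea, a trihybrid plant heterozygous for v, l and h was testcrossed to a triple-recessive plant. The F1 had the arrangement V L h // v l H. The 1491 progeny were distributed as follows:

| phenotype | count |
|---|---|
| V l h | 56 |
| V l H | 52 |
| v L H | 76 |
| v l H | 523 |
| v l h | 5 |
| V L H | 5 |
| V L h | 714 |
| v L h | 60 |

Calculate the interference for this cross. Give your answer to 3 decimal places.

The two rarest classes, V L H and v l h, are the double crossovers. Comparing them with the parentals, only the h allele has switched, so h is the middle locus and the order is l – h – v.
l–h: (132 + 10)/1491 = 0.0952; h–v: (112 + 10)/1491 = 0.0818.
Expected DCO frequency = 0.0952 × 0.0818 ≈ 0.00779; observed = 10/1491 ≈ 0.00671.
Coefficient of coincidence = 0.00671/0.00779 ≈ 0.861; interference = 1 − 0.861 = 0.139.

0.139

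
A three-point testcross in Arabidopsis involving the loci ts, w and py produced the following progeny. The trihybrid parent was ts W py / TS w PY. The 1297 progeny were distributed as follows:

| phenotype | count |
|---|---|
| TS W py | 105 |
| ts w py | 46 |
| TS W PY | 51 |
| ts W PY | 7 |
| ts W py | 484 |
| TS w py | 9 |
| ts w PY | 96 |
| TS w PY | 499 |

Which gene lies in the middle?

py

The two rarest classes, ts W PY and TS w py, are the double crossovers. Comparing them with the parentals, only the py allele has switched, so py is the middle locus and the order is ts – py – w.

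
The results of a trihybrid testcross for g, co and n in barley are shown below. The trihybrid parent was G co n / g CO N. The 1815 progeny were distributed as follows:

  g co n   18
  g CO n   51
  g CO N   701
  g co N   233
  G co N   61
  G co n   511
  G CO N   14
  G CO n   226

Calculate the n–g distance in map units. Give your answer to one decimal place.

The two rarest classes, g co n and G CO N, are the double crossovers. Comparing them with the parentals, only the g allele has switched, so g is the middle locus and the order is co – g – n.
Crossovers in the g–n interval produce the single-crossover classes G co N and g CO n (61 + 51 = 112) plus the double crossovers (32).
RF(g–n) = (112 + 32) / 1815 = 144/1815 = 0.0793 → 7.9 map units.

7.9 map units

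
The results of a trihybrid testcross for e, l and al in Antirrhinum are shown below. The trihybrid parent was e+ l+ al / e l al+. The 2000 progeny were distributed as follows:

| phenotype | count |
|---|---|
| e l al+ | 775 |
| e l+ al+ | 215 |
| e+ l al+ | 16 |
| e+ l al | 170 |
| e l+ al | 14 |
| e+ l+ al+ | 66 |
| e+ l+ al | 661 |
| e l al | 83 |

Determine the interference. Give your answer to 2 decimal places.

0.19

The two rarest classes, e l+ al and e+ l al+, are the double crossovers. Comparing them with the parentals, only the e allele has switched, so e is the middle locus and the order is al – e – l.
al–e: (149 + 30)/2000 = 0.0895; e–l: (385 + 30)/2000 = 0.2075.
Expected DCO frequency = 0.0895 × 0.2075 ≈ 0.01857; observed = 30/2000 ≈ 0.01500.
Coefficient of coincidence = 0.01500/0.01857 ≈ 0.81; interference = 1 − 0.81 = 0.19.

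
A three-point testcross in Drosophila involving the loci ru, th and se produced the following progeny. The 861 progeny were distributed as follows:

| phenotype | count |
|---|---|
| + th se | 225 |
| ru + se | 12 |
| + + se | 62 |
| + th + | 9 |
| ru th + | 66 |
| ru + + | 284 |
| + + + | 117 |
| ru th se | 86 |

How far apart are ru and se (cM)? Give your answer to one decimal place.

26.0 cM

The two most frequent reciprocal classes, + th se and ru + +, are the parental types, so the F1 was + th se / ru + +.
The two rarest classes, + th + and ru + se, are the double crossovers. Comparing them with the parentals, only the se allele has switched, so se is the middle locus and the order is th – se – ru.
Crossovers in the se–ru interval produce the single-crossover classes ru th se and + + + (86 + 117 = 203) plus the double crossovers (21).
RF(se–ru) = (203 + 21) / 861 = 224/861 = 0.2602 → 26.0 cM.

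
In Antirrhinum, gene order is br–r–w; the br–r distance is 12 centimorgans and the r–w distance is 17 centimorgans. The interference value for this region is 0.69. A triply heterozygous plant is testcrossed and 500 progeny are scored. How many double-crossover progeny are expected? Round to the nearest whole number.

3

Map distances give recombination frequencies of 0.120 and 0.170 for the two intervals.
With interference 0.69 (so coincidence = 0.31), expected double-crossover frequency = 0.120 × 0.170 × 0.31 = 0.00632.
Expected number = 0.00632 × 500 = 3.16 ≈ 3.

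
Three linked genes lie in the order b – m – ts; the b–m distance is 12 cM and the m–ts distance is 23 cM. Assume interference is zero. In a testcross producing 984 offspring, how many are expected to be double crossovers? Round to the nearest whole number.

27

Map distances give recombination frequencies of 0.120 and 0.230 for the two intervals.
With no interference, expected double-crossover frequency = 0.120 × 0.230 = 0.02760.
Expected number = 0.02760 × 984 = 27.16 ≈ 27.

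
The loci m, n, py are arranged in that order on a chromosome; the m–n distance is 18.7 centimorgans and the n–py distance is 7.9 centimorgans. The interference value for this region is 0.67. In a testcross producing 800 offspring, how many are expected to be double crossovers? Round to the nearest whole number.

4

Map distances give recombination frequencies of 0.187 and 0.079 for the two intervals.
With interference 0.67 (so coincidence = 0.33), expected double-crossover frequency = 0.187 × 0.079 × 0.33 = 0.00488.
Expected number = 0.00488 × 800 = 3.90 ≈ 4.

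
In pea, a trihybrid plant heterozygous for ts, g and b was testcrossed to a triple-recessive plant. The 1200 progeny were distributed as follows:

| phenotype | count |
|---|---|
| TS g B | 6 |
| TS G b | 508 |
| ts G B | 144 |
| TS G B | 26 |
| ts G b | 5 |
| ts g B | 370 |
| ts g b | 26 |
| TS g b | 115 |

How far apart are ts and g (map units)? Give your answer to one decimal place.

22.5 map units

The two most frequent reciprocal classes, ts g B and TS G b, are the parental types, so the F1 was ts g B / TS G b.
The two rarest classes, TS g B and ts G b, are the double crossovers. Comparing them with the parentals, only the ts allele has switched, so ts is the middle locus and the order is g – ts – b.
Crossovers in the g–ts interval produce the single-crossover classes ts G B and TS g b (144 + 115 = 259) plus the double crossovers (11).
RF(g–ts) = (259 + 11) / 1200 = 270/1200 = 0.2250 → 22.5 map units.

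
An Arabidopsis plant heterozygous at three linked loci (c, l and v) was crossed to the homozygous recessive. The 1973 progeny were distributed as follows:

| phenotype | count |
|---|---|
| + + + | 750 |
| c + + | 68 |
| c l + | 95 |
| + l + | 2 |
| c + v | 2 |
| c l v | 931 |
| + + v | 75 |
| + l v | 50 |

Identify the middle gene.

The two most frequent reciprocal classes, c l v and + + +, are the parental types, so the F1 was c l v / + + +.
The two rarest classes, c + v and + l +, are the double crossovers. Comparing them with the parentals, only the l allele has switched, so l is the middle locus and the order is v – l – c.

l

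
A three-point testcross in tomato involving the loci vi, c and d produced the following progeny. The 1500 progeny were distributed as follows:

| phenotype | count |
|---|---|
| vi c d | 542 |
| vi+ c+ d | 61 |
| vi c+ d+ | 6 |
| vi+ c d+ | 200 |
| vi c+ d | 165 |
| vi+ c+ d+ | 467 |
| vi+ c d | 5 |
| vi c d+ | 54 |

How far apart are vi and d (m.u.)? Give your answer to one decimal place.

The two most frequent reciprocal classes, vi+ c+ d+ and vi c d, are the parental types, so the F1 was vi+ c+ d+ / vi c d.
The two rarest classes, vi c+ d+ and vi+ c d, are the double crossovers. Comparing them with the parentals, only the vi allele has switched, so vi is the middle locus and the order is c – vi – d.
Crossovers in the vi–d interval produce the single-crossover classes vi+ c+ d and vi c d+ (61 + 54 = 115) plus the double crossovers (11).
RF(vi–d) = (115 + 11) / 1500 = 126/1500 = 0.0840 → 8.4 m.u.

8.4 m.u.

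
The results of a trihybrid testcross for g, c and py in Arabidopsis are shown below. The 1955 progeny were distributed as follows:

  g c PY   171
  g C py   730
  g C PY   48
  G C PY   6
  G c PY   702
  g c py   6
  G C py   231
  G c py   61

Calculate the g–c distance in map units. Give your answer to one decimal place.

21.2 map units

The two most frequent reciprocal classes, G c PY and g C py, are the parental types, so the F1 was G c PY / g C py.
The two rarest classes, G C PY and g c py, are the double crossovers. Comparing them with the parentals, only the c allele has switched, so c is the middle locus and the order is g – c – py.
Crossovers in the g–c interval produce the single-crossover classes g c PY and G C py (171 + 231 = 402) plus the double crossovers (12).
RF(g–c) = (402 + 12) / 1955 = 414/1955 = 0.2118 → 21.2 map units.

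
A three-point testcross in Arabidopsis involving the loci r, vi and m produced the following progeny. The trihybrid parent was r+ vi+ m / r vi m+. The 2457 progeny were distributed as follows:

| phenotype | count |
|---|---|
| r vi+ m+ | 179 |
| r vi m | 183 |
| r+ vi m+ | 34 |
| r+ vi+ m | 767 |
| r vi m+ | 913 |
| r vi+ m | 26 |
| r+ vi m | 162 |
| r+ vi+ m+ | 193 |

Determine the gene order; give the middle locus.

r

The two rarest classes, r vi+ m and r+ vi m+, are the double crossovers. Comparing them with the parentals, only the r allele has switched, so r is the middle locus and the order is m – r – vi.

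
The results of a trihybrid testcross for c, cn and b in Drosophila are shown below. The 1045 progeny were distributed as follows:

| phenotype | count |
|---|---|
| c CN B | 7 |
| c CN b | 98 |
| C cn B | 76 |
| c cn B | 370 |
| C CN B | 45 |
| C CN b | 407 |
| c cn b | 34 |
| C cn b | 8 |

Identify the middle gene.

The two most frequent reciprocal classes, c cn B and C CN b, are the parental types, so the F1 was c cn B / C CN b.
The two rarest classes, c CN B and C cn b, are the double crossovers. Comparing them with the parentals, only the cn allele has switched, so cn is the middle locus and the order is b – cn – c.

cn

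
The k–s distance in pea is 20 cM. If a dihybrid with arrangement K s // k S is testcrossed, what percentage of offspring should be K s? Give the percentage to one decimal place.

40.0%

A map distance of 20 cM corresponds to a recombination frequency of 0.200.
The F1 is K s / k S, so K s is a parental gamete class with expected frequency (1 − r)/2 = 0.800/2 = 0.4000.
That is 0.4000 = 40.0% of the progeny.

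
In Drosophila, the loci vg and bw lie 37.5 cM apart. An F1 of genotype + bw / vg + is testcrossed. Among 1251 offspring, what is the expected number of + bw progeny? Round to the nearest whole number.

391

A map distance of 37.5 cM corresponds to a recombination frequency of 0.375.
The F1 is + bw / vg +, so + bw is a parental gamete class with expected frequency (1 − r)/2 = 0.625/2 = 0.3125.
Expected number = 0.3125 × 1251 = 390.94 ≈ 391.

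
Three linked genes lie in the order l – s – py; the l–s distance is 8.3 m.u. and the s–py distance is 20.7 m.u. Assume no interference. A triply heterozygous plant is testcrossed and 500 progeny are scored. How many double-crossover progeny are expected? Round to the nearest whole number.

9

Map distances give recombination frequencies of 0.083 and 0.207 for the two intervals.
With no interference, expected double-crossover frequency = 0.083 × 0.207 = 0.01718.
Expected number = 0.01718 × 500 = 8.59 ≈ 9.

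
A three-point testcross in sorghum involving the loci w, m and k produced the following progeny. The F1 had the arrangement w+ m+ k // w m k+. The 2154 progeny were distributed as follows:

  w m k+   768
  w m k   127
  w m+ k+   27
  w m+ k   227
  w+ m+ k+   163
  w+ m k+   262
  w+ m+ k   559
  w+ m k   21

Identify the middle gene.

The two rarest classes, w+ m k and w m+ k+, are the double crossovers. Comparing them with the parentals, only the m allele has switched, so m is the middle locus and the order is k – m – w.

m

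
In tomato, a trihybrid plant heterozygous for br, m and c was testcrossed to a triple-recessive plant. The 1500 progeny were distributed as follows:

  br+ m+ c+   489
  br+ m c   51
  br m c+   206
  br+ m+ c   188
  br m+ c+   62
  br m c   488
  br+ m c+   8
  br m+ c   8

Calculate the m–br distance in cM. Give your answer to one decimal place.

The two most frequent reciprocal classes, br+ m+ c+ and br m c, are the parental types, so the F1 was br+ m+ c+ / br m c.
The two rarest classes, br+ m c+ and br m+ c, are the double crossovers. Comparing them with the parentals, only the m allele has switched, so m is the middle locus and the order is c – m – br.
Crossovers in the m–br interval produce the single-crossover classes br m+ c+ and br+ m c (62 + 51 = 113) plus the double crossovers (16).
RF(m–br) = (113 + 16) / 1500 = 129/1500 = 0.0860 → 8.6 cM.

8.6 cM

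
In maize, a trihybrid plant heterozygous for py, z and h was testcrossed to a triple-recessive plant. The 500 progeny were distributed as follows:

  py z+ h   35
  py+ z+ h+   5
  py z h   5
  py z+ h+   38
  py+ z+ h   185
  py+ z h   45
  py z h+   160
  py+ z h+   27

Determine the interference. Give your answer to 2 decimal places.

0.25

The two most frequent reciprocal classes, py z h+ and py+ z+ h, are the parental types, so the F1 was py z h+ / py+ z+ h.
The two rarest classes, py z h and py+ z+ h+, are the double crossovers. Comparing them with the parentals, only the h allele has switched, so h is the middle locus and the order is z – h – py.
z–h: (83 + 10)/500 = 0.1860; h–py: (62 + 10)/500 = 0.1440.
Expected DCO frequency = 0.1860 × 0.1440 ≈ 0.02678; observed = 10/500 ≈ 0.02000.
Coefficient of coincidence = 0.02000/0.02678 ≈ 0.75; interference = 1 − 0.75 = 0.25.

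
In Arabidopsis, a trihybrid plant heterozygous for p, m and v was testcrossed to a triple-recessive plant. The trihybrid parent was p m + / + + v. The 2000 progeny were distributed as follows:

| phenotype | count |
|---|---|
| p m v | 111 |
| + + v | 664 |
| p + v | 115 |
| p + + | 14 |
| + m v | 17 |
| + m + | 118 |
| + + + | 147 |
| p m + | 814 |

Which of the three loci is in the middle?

The two rarest classes, p + + and + m v, are the double crossovers. Comparing them with the parentals, only the m allele has switched, so m is the middle locus and the order is p – m – v.

m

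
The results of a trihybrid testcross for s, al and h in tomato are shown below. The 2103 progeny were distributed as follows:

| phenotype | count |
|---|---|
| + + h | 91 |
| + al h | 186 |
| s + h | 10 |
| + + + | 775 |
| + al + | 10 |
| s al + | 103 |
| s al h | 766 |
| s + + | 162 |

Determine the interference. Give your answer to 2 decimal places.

The two most frequent reciprocal classes, s al h and + + +, are the parental types, so the F1 was s al h / + + +.
The two rarest classes, s + h and + al +, are the double crossovers. Comparing them with the parentals, only the al allele has switched, so al is the middle locus and the order is s – al – h.
s–al: (348 + 20)/2103 = 0.1750; al–h: (194 + 20)/2103 = 0.1018.
Expected DCO frequency = 0.1750 × 0.1018 ≈ 0.01781; observed = 20/2103 ≈ 0.00951.
Coefficient of coincidence = 0.00951/0.01781 ≈ 0.53; interference = 1 − 0.53 = 0.47.

0.47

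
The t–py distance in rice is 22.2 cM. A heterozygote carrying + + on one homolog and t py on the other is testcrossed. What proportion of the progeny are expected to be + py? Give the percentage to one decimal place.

A map distance of 22.2 cM corresponds to a recombination frequency of 0.222.
The F1 is + + / t py, so + py is a recombinant gamete class with expected frequency r/2 = 0.222/2 = 0.1110.
That is 0.1110 = 11.1% of the progeny.

11.1%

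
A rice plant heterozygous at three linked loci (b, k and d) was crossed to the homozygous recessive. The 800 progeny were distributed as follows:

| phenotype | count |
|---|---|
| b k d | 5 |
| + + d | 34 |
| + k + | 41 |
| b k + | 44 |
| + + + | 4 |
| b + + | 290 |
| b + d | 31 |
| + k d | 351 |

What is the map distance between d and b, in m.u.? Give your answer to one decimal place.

10.1 m.u.

The two most frequent reciprocal classes, + k d and b + +, are the parental types, so the F1 was + k d / b + +.
The two rarest classes, b k d and + + +, are the double crossovers. Comparing them with the parentals, only the b allele has switched, so b is the middle locus and the order is k – b – d.
Crossovers in the b–d interval produce the single-crossover classes + k + and b + d (41 + 31 = 72) plus the double crossovers (9).
RF(b–d) = (72 + 9) / 800 = 81/800 = 0.1013 → 10.1 m.u.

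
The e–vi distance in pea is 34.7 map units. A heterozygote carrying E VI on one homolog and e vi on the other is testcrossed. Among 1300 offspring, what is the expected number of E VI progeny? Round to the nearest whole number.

A map distance of 34.7 map units corresponds to a recombination frequency of 0.347.
The F1 is E VI / e vi, so E VI is a parental gamete class with expected frequency (1 − r)/2 = 0.653/2 = 0.3265.
Expected number = 0.3265 × 1300 = 424.45 ≈ 424.

424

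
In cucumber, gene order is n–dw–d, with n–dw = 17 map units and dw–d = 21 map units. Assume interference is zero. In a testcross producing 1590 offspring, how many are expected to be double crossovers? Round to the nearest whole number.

Map distances give recombination frequencies of 0.170 and 0.210 for the two intervals.
With no interference, expected double-crossover frequency = 0.170 × 0.210 = 0.03570.
Expected number = 0.03570 × 1590 = 56.76 ≈ 57.

57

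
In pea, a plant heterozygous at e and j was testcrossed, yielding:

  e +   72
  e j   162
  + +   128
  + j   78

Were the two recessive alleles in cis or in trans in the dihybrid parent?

The two most frequent classes are + + (128) and e j (162); these are the parental (non-recombinant) types.
So the F1 carried + + on one chromosome and e j on the other — the recessive alleles are on the same chromosome (cis / coupling).

cis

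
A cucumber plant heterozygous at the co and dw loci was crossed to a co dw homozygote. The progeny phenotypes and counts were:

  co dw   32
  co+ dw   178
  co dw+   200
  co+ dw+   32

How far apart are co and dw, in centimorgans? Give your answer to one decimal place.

14.5 centimorgans

The two most frequent classes, co+ dw (178) and co dw+ (200), are the parental types, so the F1 was co+ dw / co dw+.
The recombinant classes are co+ dw+ and co dw: 32 + 32 = 64.
Recombination frequency = 64/442 = 0.1448 ≈ 14.5%, i.e. 14.5 centimorgans.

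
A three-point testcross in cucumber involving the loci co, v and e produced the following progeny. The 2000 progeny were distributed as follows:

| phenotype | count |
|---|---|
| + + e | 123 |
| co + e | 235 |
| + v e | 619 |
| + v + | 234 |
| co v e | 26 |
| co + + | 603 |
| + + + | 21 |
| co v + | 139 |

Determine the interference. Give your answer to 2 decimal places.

The two most frequent reciprocal classes, co + + and + v e, are the parental types, so the F1 was co + + / + v e.
The two rarest classes, + + + and co v e, are the double crossovers. Comparing them with the parentals, only the co allele has switched, so co is the middle locus and the order is e – co – v.
e–co: (469 + 47)/2000 = 0.2580; co–v: (262 + 47)/2000 = 0.1545.
Expected DCO frequency = 0.2580 × 0.1545 ≈ 0.03986; observed = 47/2000 ≈ 0.02350.
Coefficient of coincidence = 0.02350/0.03986 ≈ 0.59; interference = 1 − 0.59 = 0.41.

0.41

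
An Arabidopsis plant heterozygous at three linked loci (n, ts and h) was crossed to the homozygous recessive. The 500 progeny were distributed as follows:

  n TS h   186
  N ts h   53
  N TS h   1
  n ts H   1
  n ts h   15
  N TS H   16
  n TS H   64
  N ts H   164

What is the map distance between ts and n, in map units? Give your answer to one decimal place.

The two most frequent reciprocal classes, n TS h and N ts H, are the parental types, so the F1 was n TS h / N ts H.
The two rarest classes, N TS h and n ts H, are the double crossovers. Comparing them with the parentals, only the n allele has switched, so n is the middle locus and the order is ts – n – h.
Crossovers in the ts–n interval produce the single-crossover classes n ts h and N TS H (15 + 16 = 31) plus the double crossovers (2).
RF(ts–n) = (31 + 2) / 500 = 33/500 = 0.0660 → 6.6 map units.

6.6 map units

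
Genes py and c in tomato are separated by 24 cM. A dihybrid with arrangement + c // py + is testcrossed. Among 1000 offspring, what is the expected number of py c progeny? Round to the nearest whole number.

120

A map distance of 24 cM corresponds to a recombination frequency of 0.240.
The F1 is + c / py +, so py c is a recombinant gamete class with expected frequency r/2 = 0.240/2 = 0.1200.
Expected number = 0.1200 × 1000 = 120.00 ≈ 120.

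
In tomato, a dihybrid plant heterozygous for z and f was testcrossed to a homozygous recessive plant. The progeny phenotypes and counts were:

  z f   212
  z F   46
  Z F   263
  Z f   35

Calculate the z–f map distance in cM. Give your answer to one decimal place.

14.6 cM

The two most frequent classes, Z F (263) and z f (212), are the parental types, so the F1 was Z F / z f.
The recombinant classes are Z f and z F: 35 + 46 = 81.
Recombination frequency = 81/556 = 0.1457 ≈ 14.6%, i.e. 14.6 cM.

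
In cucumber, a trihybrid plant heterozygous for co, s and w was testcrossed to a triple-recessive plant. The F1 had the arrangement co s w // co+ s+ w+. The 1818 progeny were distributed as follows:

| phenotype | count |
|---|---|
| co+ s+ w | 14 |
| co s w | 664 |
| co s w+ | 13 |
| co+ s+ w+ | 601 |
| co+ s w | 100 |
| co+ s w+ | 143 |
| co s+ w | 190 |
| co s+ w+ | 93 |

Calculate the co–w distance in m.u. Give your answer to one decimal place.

12.1 m.u.

The two rarest classes, co s w+ and co+ s+ w, are the double crossovers. Comparing them with the parentals, only the w allele has switched, so w is the middle locus and the order is s – w – co.
Crossovers in the w–co interval produce the single-crossover classes co+ s w and co s+ w+ (100 + 93 = 193) plus the double crossovers (27).
RF(w–co) = (193 + 27) / 1818 = 220/1818 = 0.1210 → 12.1 m.u.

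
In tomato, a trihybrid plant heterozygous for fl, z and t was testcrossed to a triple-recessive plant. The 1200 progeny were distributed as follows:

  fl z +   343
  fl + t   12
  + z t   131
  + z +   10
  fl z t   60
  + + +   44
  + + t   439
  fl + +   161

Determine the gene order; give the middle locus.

fl

The two most frequent reciprocal classes, fl z + and + + t, are the parental types, so the F1 was fl z + / + + t.
The two rarest classes, + z + and fl + t, are the double crossovers. Comparing them with the parentals, only the fl allele has switched, so fl is the middle locus and the order is t – fl – z.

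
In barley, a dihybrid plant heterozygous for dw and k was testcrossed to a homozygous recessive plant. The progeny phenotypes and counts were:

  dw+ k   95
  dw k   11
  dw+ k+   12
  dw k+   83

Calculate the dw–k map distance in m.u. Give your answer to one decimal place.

11.4 m.u.

The two most frequent classes, dw+ k (95) and dw k+ (83), are the parental types, so the F1 was dw+ k / dw k+.
The recombinant classes are dw+ k+ and dw k: 12 + 11 = 23.
Recombination frequency = 23/201 = 0.1144 ≈ 11.4%, i.e. 11.4 m.u.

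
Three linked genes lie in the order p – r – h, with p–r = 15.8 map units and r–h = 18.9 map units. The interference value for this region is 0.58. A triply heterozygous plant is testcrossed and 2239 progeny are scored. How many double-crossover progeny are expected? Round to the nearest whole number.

Map distances give recombination frequencies of 0.158 and 0.189 for the two intervals.
With interference 0.58 (so coincidence = 0.42), expected double-crossover frequency = 0.158 × 0.189 × 0.42 = 0.01254.
Expected number = 0.01254 × 2239 = 28.08 ≈ 28.

28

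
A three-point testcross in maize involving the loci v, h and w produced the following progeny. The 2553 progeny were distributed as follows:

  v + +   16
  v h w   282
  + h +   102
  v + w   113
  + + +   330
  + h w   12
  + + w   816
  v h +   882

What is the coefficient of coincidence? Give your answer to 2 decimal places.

0.46

The two most frequent reciprocal classes, v h + and + + w, are the parental types, so the F1 was v h + / + + w.
The two rarest classes, v + + and + h w, are the double crossovers. Comparing them with the parentals, only the h allele has switched, so h is the middle locus and the order is v – h – w.
v–h: (215 + 28)/2553 = 0.0952; h–w: (612 + 28)/2553 = 0.2507.
Expected DCO frequency = 0.0952 × 0.2507 ≈ 0.02387; observed = 28/2553 ≈ 0.01097.
Coefficient of coincidence = 0.01097/0.02387 ≈ 0.46.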